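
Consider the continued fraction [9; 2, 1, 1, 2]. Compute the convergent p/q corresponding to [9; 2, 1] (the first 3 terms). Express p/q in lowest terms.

Compute successive convergents:
a_0 = 9: 9/1
a_1 = 2: 19/2
a_2 = 1: 28/3

28/3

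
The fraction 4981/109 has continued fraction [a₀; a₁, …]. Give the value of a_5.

3

Repeatedly divide and take the remainder:
4981 ÷ 109 → quotient 45, remainder 76
109 ÷ 76 → quotient 1, remainder 33
76 ÷ 33 → quotient 2, remainder 10
33 ÷ 10 → quotient 3, remainder 3
10 ÷ 3 → quotient 3, remainder 1
3 ÷ 1 → quotient 3, remainder 0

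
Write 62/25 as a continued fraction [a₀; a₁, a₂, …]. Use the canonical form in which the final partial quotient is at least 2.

⌊62/25⌋ = 2, remainder 12
⌊25/12⌋ = 2, remainder 1
⌊12/1⌋ = 12, remainder 0

[2; 2, 12]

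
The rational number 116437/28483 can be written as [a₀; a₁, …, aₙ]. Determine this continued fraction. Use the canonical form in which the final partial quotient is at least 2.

[4; 11, 2, 1, 2, 3, 15, 6]

116437 = 4·28483 + 2505, so a_0 = 4
28483 = 11·2505 + 928, so a_1 = 11
2505 = 2·928 + 649, so a_2 = 2
928 = 1·649 + 279, so a_3 = 1
649 = 2·279 + 91, so a_4 = 2
279 = 3·91 + 6, so a_5 = 3
91 = 15·6 + 1, so a_6 = 15
6 = 6·1 + 0, so a_7 = 6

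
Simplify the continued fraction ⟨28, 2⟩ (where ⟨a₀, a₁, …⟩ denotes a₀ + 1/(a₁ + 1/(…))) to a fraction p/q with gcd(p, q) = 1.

57/2

a_0 = 28: 28/1
a_1 = 2: 57/2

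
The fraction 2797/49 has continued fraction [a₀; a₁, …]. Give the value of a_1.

2797 ÷ 49 → quotient 57, remainder 4
49 ÷ 4 → quotient 12, remainder 1

12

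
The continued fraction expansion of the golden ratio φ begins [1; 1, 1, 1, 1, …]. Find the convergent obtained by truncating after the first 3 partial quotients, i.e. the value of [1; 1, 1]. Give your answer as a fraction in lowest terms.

Start with 1.
1 + 1/(1/1) = 1 + 1/1 = 2/1
1 + 1/(2/1) = 1 + 1/2 = 3/2

3/2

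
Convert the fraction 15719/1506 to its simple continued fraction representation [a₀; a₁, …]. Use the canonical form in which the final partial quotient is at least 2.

Apply division with remainder until the remainder is 0:
15719 ÷ 1506 → quotient 10, remainder 659
1506 ÷ 659 → quotient 2, remainder 188
659 ÷ 188 → quotient 3, remainder 95
188 ÷ 95 → quotient 1, remainder 93
95 ÷ 93 → quotient 1, remainder 2
93 ÷ 2 → quotient 46, remainder 1
2 ÷ 1 → quotient 2, remainder 0

[10; 2, 3, 1, 1, 46, 2]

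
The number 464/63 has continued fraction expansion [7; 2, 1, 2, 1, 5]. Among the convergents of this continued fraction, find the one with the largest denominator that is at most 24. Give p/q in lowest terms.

List convergents until the denominator exceeds the bound:
a_0 = 7: 7/1  (≤ bound)
a_1 = 2: 15/2  (≤ bound)
a_2 = 1: 22/3  (≤ bound)
a_3 = 2: 59/8  (≤ bound)
a_4 = 1: 81/11  (≤ bound)
a_5 = 5: 464/63  (> 24, stop)

81/11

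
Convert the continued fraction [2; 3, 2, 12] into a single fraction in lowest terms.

Compute successive convergents:
a_0 = 2: 2/1
a_1 = 3: 7/3
a_2 = 2: 16/7
a_3 = 12: 199/87

199/87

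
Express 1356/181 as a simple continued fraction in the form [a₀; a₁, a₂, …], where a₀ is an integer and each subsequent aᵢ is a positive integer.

⌊1356/181⌋ = 7, remainder 89
⌊181/89⌋ = 2, remainder 3
⌊89/3⌋ = 29, remainder 2
⌊3/2⌋ = 1, remainder 1
⌊2/1⌋ = 2, remainder 0

[7; 2, 29, 1, 2]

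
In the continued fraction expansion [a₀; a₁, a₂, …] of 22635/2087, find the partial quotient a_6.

22635 = 10·2087 + 1765, so a_0 = 10
2087 = 1·1765 + 322, so a_1 = 1
1765 = 5·322 + 155, so a_2 = 5
322 = 2·155 + 12, so a_3 = 2
155 = 12·12 + 11, so a_4 = 12
12 = 1·11 + 1, so a_5 = 1
11 = 11·1 + 0, so a_6 = 11

11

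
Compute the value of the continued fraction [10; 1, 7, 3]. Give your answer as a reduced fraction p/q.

272/25

Start with 3.
7 + 1/(3/1) = 7 + 1/3 = 22/3
1 + 1/(22/3) = 1 + 3/22 = 25/22
10 + 1/(25/22) = 10 + 22/25 = 272/25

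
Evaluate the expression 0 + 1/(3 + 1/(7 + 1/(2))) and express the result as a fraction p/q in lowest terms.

Start with 2.
7 + 1/(2/1) = 7 + 1/2 = 15/2
3 + 1/(15/2) = 3 + 2/15 = 47/15
0 + 1/(47/15) = 0 + 15/47 = 15/47

15/47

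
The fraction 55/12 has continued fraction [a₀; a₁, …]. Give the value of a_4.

2

55 = 4·12 + 7, so a_0 = 4
12 = 1·7 + 5, so a_1 = 1
7 = 1·5 + 2, so a_2 = 1
5 = 2·2 + 1, so a_3 = 2
2 = 2·1 + 0, so a_4 = 2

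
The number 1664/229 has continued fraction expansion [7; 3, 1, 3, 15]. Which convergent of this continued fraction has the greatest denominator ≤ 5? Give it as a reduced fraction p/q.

29/4

a_0 = 7: 7/1  (≤ bound)
a_1 = 3: 22/3  (≤ bound)
a_2 = 1: 29/4  (≤ bound)
a_3 = 3: 109/15  (> 5, stop)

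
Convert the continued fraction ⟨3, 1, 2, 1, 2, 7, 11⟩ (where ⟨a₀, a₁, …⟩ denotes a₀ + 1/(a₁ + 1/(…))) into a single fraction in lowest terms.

3363/902

Start with 11.
7 + 1/(11/1) = 7 + 1/11 = 78/11
2 + 1/(78/11) = 2 + 11/78 = 167/78
1 + 1/(167/78) = 1 + 78/167 = 245/167
2 + 1/(245/167) = 2 + 167/245 = 657/245
1 + 1/(657/245) = 1 + 245/657 = 902/657
3 + 1/(902/657) = 3 + 657/902 = 3363/902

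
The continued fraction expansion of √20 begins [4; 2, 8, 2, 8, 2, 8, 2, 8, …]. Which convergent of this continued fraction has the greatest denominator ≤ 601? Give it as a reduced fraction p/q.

a_0 = 4: 4/1  (≤ bound)
a_1 = 2: 9/2  (≤ bound)
a_2 = 8: 76/17  (≤ bound)
a_3 = 2: 161/36  (≤ bound)
a_4 = 8: 1364/305  (≤ bound)
a_5 = 2: 2889/646  (> 601, stop)

1364/305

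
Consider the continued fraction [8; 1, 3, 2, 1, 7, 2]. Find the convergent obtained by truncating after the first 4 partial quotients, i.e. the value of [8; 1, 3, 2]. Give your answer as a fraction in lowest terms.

Start with 2.
3 + 1/(2/1) = 3 + 1/2 = 7/2
1 + 1/(7/2) = 1 + 2/7 = 9/7
8 + 1/(9/7) = 8 + 7/9 = 79/9

79/9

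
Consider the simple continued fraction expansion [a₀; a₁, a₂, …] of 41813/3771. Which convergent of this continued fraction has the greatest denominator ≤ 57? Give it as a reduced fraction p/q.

377/34

a_0 = 11: 11/1  (≤ bound)
a_1 = 11: 122/11  (≤ bound)
a_2 = 2: 255/23  (≤ bound)
a_3 = 1: 377/34  (≤ bound)
a_4 = 3: 1386/125  (> 57, stop)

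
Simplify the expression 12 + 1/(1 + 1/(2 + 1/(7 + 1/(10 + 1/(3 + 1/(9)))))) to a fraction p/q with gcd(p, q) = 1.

a_0 = 12: 12/1
a_1 = 1: 13/1
a_2 = 2: 38/3
a_3 = 7: 279/22
a_4 = 10: 2828/223
a_5 = 3: 8763/691
a_6 = 9: 81695/6442

81695/6442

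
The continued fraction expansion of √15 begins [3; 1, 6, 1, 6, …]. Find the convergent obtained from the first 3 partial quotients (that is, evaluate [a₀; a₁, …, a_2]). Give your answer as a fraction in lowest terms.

Build up convergents one term at a time:
a_0 = 3: 3/1
a_1 = 1: 4/1
a_2 = 6: 27/7

27/7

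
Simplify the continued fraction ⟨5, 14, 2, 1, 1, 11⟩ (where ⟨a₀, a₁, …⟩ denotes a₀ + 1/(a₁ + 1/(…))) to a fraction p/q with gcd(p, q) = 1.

4233/835

Start with 11.
1 + 1/(11/1) = 1 + 1/11 = 12/11
1 + 1/(12/11) = 1 + 11/12 = 23/12
2 + 1/(23/12) = 2 + 12/23 = 58/23
14 + 1/(58/23) = 14 + 23/58 = 835/58
5 + 1/(835/58) = 5 + 58/835 = 4233/835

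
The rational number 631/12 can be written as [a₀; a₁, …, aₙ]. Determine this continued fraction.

[52; 1, 1, 2, 2]

631 ÷ 12 → quotient 52, remainder 7
12 ÷ 7 → quotient 1, remainder 5
7 ÷ 5 → quotient 1, remainder 2
5 ÷ 2 → quotient 2, remainder 1
2 ÷ 1 → quotient 2, remainder 0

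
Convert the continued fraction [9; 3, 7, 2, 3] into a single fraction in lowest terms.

Start with 3.
2 + 1/(3/1) = 2 + 1/3 = 7/3
7 + 1/(7/3) = 7 + 3/7 = 52/7
3 + 1/(52/7) = 3 + 7/52 = 163/52
9 + 1/(163/52) = 9 + 52/163 = 1519/163

1519/163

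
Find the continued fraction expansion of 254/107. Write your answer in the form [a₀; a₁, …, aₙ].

254 = 2·107 + 40, so a_0 = 2
107 = 2·40 + 27, so a_1 = 2
40 = 1·27 + 13, so a_2 = 1
27 = 2·13 + 1, so a_3 = 2
13 = 13·1 + 0, so a_4 = 13

[2; 2, 1, 2, 13]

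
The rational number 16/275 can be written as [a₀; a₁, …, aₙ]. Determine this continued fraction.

⌊16/275⌋ = 0, remainder 16
⌊275/16⌋ = 17, remainder 3
⌊16/3⌋ = 5, remainder 1
⌊3/1⌋ = 3, remainder 0

[0; 17, 5, 3]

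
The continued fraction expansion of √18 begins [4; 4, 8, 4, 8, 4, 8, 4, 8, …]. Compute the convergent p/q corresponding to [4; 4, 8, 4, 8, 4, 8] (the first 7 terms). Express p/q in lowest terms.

161564/38081

Work from the innermost term outward:
Start with 8.
4 + 1/(8/1) = 4 + 1/8 = 33/8
8 + 1/(33/8) = 8 + 8/33 = 272/33
4 + 1/(272/33) = 4 + 33/272 = 1121/272
8 + 1/(1121/272) = 8 + 272/1121 = 9240/1121
4 + 1/(9240/1121) = 4 + 1121/9240 = 38081/9240
4 + 1/(38081/9240) = 4 + 9240/38081 = 161564/38081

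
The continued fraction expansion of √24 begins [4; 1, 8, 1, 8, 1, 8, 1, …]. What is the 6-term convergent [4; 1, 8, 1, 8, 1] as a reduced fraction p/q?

485/99

Start with 1.
8 + 1/(1/1) = 8 + 1/1 = 9/1
1 + 1/(9/1) = 1 + 1/9 = 10/9
8 + 1/(10/9) = 8 + 9/10 = 89/10
1 + 1/(89/10) = 1 + 10/89 = 99/89
4 + 1/(99/89) = 4 + 89/99 = 485/99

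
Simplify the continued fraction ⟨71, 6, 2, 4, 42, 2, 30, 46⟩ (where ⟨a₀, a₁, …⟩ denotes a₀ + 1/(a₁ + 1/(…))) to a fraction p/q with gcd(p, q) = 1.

Work from the innermost term outward:
Start with 46.
30 + 1/(46/1) = 30 + 1/46 = 1381/46
2 + 1/(1381/46) = 2 + 46/1381 = 2808/1381
42 + 1/(2808/1381) = 42 + 1381/2808 = 119317/2808
4 + 1/(119317/2808) = 4 + 2808/119317 = 480076/119317
2 + 1/(480076/119317) = 2 + 119317/480076 = 1079469/480076
6 + 1/(1079469/480076) = 6 + 480076/1079469 = 6956890/1079469
71 + 1/(6956890/1079469) = 71 + 1079469/6956890 = 495018659/6956890

495018659/6956890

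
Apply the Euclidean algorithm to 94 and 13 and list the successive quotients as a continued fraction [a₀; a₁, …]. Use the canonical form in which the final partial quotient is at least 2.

[7; 4, 3]

Repeatedly divide and take the remainder:
⌊94/13⌋ = 7, remainder 3
⌊13/3⌋ = 4, remainder 1
⌊3/1⌋ = 3, remainder 0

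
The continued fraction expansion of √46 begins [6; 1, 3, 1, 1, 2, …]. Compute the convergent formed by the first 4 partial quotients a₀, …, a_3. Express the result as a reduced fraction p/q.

a_0 = 6: 6/1
a_1 = 1: 7/1
a_2 = 3: 27/4
a_3 = 1: 34/5

34/5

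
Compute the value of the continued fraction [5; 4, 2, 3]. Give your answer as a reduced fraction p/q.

162/31

Build up convergents one term at a time:
a_0 = 5: 5/1
a_1 = 4: 21/4
a_2 = 2: 47/9
a_3 = 3: 162/31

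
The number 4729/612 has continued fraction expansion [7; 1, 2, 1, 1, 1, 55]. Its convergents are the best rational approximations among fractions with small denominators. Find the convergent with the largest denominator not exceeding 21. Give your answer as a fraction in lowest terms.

85/11

List convergents until the denominator exceeds the bound:
a_0 = 7: 7/1  (≤ bound)
a_1 = 1: 8/1  (≤ bound)
a_2 = 2: 23/3  (≤ bound)
a_3 = 1: 31/4  (≤ bound)
a_4 = 1: 54/7  (≤ bound)
a_5 = 1: 85/11  (≤ bound)
a_6 = 55: 4729/612  (> 21, stop)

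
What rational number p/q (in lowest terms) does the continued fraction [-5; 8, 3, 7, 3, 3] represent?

Start with 3.
3 + 1/(3/1) = 3 + 1/3 = 10/3
7 + 1/(10/3) = 7 + 3/10 = 73/10
3 + 1/(73/10) = 3 + 10/73 = 229/73
8 + 1/(229/73) = 8 + 73/229 = 1905/229
-5 + 1/(1905/229) = -5 + 229/1905 = -9296/1905

-9296/1905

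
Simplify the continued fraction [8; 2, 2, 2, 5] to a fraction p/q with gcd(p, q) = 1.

547/65

Start with 5.
2 + 1/(5/1) = 2 + 1/5 = 11/5
2 + 1/(11/5) = 2 + 5/11 = 27/11
2 + 1/(27/11) = 2 + 11/27 = 65/27
8 + 1/(65/27) = 8 + 27/65 = 547/65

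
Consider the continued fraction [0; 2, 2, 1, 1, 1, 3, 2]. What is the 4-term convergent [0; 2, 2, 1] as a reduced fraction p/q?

3/7

a_0 = 0: 0/1
a_1 = 2: 1/2
a_2 = 2: 2/5
a_3 = 1: 3/7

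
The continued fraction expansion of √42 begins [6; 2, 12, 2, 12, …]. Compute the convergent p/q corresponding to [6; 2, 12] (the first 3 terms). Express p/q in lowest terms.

162/25

Compute successive convergents:
a_0 = 6: 6/1
a_1 = 2: 13/2
a_2 = 12: 162/25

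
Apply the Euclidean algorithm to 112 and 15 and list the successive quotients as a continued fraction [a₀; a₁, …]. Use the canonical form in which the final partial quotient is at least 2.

[7; 2, 7]

Run the Euclidean algorithm, recording each quotient:
⌊112/15⌋ = 7, remainder 7
⌊15/7⌋ = 2, remainder 1
⌊7/1⌋ = 7, remainder 0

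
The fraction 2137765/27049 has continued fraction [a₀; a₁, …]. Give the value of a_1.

30

2137765 = 79·27049 + 894, so a_0 = 79
27049 = 30·894 + 229, so a_1 = 30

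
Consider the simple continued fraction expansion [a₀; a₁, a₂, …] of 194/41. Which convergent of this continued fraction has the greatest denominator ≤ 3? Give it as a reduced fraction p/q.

14/3

a_0 = 4: 4/1  (≤ bound)
a_1 = 1: 5/1  (≤ bound)
a_2 = 2: 14/3  (≤ bound)
a_3 = 1: 19/4  (> 3, stop)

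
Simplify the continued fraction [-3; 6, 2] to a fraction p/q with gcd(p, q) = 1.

Start with 2.
6 + 1/(2/1) = 6 + 1/2 = 13/2
-3 + 1/(13/2) = -3 + 2/13 = -37/13

-37/13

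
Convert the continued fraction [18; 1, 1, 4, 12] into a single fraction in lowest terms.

a_0 = 18: 18/1
a_1 = 1: 19/1
a_2 = 1: 37/2
a_3 = 4: 167/9
a_4 = 12: 2041/110

2041/110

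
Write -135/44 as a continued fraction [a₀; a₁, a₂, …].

[-4; 1, 13, 1, 2]

-135 ÷ 44 → quotient -4, remainder 41
44 ÷ 41 → quotient 1, remainder 3
41 ÷ 3 → quotient 13, remainder 2
3 ÷ 2 → quotient 1, remainder 1
2 ÷ 1 → quotient 2, remainder 0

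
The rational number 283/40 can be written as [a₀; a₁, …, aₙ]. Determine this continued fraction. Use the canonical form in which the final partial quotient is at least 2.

283 = 7·40 + 3, so a_0 = 7
40 = 13·3 + 1, so a_1 = 13
3 = 3·1 + 0, so a_2 = 3

[7; 13, 3]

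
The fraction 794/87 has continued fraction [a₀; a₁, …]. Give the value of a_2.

Run the Euclidean algorithm, recording each quotient:
⌊794/87⌋ = 9, remainder 11
⌊87/11⌋ = 7, remainder 10
⌊11/10⌋ = 1, remainder 1

1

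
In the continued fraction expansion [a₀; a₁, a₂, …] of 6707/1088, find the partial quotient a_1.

6707 ÷ 1088 → quotient 6, remainder 179
1088 ÷ 179 → quotient 6, remainder 14

6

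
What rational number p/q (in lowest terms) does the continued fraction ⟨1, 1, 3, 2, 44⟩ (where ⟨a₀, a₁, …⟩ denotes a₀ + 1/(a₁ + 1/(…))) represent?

711/400

Use the convergent recurrence hₖ = aₖ·hₖ₋₁ + hₖ₋₂ (and likewise for the denominators kₖ):
a_0 = 1: 1/1
a_1 = 1: 2/1
a_2 = 3: 7/4
a_3 = 2: 16/9
a_4 = 44: 711/400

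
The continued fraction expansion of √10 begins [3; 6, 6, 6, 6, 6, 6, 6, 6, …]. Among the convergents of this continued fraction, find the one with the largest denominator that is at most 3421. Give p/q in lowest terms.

4443/1405

a_0 = 3: 3/1  (≤ bound)
a_1 = 6: 19/6  (≤ bound)
a_2 = 6: 117/37  (≤ bound)
a_3 = 6: 721/228  (≤ bound)
a_4 = 6: 4443/1405  (≤ bound)
a_5 = 6: 27379/8658  (> 3421, stop)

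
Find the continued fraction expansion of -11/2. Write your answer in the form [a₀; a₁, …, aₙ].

[-6; 2]

Repeatedly divide and take the remainder:
-11 = -6·2 + 1, so a_0 = -6
2 = 2·1 + 0, so a_1 = 2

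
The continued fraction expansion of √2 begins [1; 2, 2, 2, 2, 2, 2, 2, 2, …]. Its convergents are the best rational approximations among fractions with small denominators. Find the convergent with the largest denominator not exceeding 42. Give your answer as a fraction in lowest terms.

41/29

List convergents until the denominator exceeds the bound:
a_0 = 1: 1/1  (≤ bound)
a_1 = 2: 3/2  (≤ bound)
a_2 = 2: 7/5  (≤ bound)
a_3 = 2: 17/12  (≤ bound)
a_4 = 2: 41/29  (≤ bound)
a_5 = 2: 99/70  (> 42, stop)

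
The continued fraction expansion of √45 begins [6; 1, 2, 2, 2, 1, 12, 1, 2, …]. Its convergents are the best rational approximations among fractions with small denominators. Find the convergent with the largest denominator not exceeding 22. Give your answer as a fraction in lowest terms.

a_0 = 6: 6/1  (≤ bound)
a_1 = 1: 7/1  (≤ bound)
a_2 = 2: 20/3  (≤ bound)
a_3 = 2: 47/7  (≤ bound)
a_4 = 2: 114/17  (≤ bound)
a_5 = 1: 161/24  (> 22, stop)

114/17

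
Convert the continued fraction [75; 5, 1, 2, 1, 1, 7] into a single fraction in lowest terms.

a_0 = 75: 75/1
a_1 = 5: 376/5
a_2 = 1: 451/6
a_3 = 2: 1278/17
a_4 = 1: 1729/23
a_5 = 1: 3007/40
a_6 = 7: 22778/303

22778/303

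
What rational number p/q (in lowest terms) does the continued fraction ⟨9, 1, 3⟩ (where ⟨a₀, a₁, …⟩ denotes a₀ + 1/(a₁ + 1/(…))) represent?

39/4

Start with 3.
1 + 1/(3/1) = 1 + 1/3 = 4/3
9 + 1/(4/3) = 9 + 3/4 = 39/4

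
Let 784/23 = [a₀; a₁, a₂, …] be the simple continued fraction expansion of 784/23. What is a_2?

2

Run the Euclidean algorithm, recording each quotient:
⌊784/23⌋ = 34, remainder 2
⌊23/2⌋ = 11, remainder 1
⌊2/1⌋ = 2, remainder 0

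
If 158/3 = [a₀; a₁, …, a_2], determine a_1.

1

158 ÷ 3 → quotient 52, remainder 2
3 ÷ 2 → quotient 1, remainder 1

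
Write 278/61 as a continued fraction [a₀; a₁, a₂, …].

[4; 1, 1, 3, 1, 6]

Run the Euclidean algorithm, recording each quotient:
278 ÷ 61 → quotient 4, remainder 34
61 ÷ 34 → quotient 1, remainder 27
34 ÷ 27 → quotient 1, remainder 7
27 ÷ 7 → quotient 3, remainder 6
7 ÷ 6 → quotient 1, remainder 1
6 ÷ 1 → quotient 6, remainder 0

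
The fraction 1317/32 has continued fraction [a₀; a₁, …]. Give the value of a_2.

1317 = 41·32 + 5, so a_0 = 41
32 = 6·5 + 2, so a_1 = 6
5 = 2·2 + 1, so a_2 = 2

2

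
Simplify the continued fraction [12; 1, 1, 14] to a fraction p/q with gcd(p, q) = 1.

363/29

Work from the innermost term outward:
Start with 14.
1 + 1/(14/1) = 1 + 1/14 = 15/14
1 + 1/(15/14) = 1 + 14/15 = 29/15
12 + 1/(29/15) = 12 + 15/29 = 363/29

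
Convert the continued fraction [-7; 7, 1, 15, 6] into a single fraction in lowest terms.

-5293/770

a_0 = -7: -7/1
a_1 = 7: -48/7
a_2 = 1: -55/8
a_3 = 15: -873/127
a_4 = 6: -5293/770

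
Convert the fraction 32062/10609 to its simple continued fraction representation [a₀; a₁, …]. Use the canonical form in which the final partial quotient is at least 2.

[3; 45, 6, 1, 10, 3]

Repeatedly divide and take the remainder:
32062 ÷ 10609 → quotient 3, remainder 235
10609 ÷ 235 → quotient 45, remainder 34
235 ÷ 34 → quotient 6, remainder 31
34 ÷ 31 → quotient 1, remainder 3
31 ÷ 3 → quotient 10, remainder 1
3 ÷ 1 → quotient 3, remainder 0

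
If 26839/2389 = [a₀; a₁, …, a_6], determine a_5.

26839 = 11·2389 + 560, so a_0 = 11
2389 = 4·560 + 149, so a_1 = 4
560 = 3·149 + 113, so a_2 = 3
149 = 1·113 + 36, so a_3 = 1
113 = 3·36 + 5, so a_4 = 3
36 = 7·5 + 1, so a_5 = 7

7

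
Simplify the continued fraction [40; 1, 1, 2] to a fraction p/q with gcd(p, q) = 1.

203/5

a_0 = 40: 40/1
a_1 = 1: 41/1
a_2 = 1: 81/2
a_3 = 2: 203/5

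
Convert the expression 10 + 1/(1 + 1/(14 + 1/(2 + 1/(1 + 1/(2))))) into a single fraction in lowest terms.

1345/123

Use the convergent recurrence hₖ = aₖ·hₖ₋₁ + hₖ₋₂ (and likewise for the denominators kₖ):
a_0 = 10: 10/1
a_1 = 1: 11/1
a_2 = 14: 164/15
a_3 = 2: 339/31
a_4 = 1: 503/46
a_5 = 2: 1345/123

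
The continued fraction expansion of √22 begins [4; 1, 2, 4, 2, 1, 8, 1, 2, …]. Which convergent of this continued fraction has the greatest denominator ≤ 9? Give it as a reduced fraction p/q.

14/3

a_0 = 4: 4/1  (≤ bound)
a_1 = 1: 5/1  (≤ bound)
a_2 = 2: 14/3  (≤ bound)
a_3 = 4: 61/13  (> 9, stop)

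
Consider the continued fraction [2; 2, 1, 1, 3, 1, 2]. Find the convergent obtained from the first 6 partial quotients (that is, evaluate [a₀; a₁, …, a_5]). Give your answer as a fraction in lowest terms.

Use the convergent recurrence hₖ = aₖ·hₖ₋₁ + hₖ₋₂ (and likewise for the denominators kₖ):
a_0 = 2: 2/1
a_1 = 2: 5/2
a_2 = 1: 7/3
a_3 = 1: 12/5
a_4 = 3: 43/18
a_5 = 1: 55/23

55/23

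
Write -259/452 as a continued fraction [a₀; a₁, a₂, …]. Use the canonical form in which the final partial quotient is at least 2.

⌊-259/452⌋ = -1, remainder 193
⌊452/193⌋ = 2, remainder 66
⌊193/66⌋ = 2, remainder 61
⌊66/61⌋ = 1, remainder 5
⌊61/5⌋ = 12, remainder 1
⌊5/1⌋ = 5, remainder 0

[-1; 2, 2, 1, 12, 5]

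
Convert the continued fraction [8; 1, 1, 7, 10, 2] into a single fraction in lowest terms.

2722/319

Starting at the tail and folding back:
Start with 2.
10 + 1/(2/1) = 10 + 1/2 = 21/2
7 + 1/(21/2) = 7 + 2/21 = 149/21
1 + 1/(149/21) = 1 + 21/149 = 170/149
1 + 1/(170/149) = 1 + 149/170 = 319/170
8 + 1/(319/170) = 8 + 170/319 = 2722/319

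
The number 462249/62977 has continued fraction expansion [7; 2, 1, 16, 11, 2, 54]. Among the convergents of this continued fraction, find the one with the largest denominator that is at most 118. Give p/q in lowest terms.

List convergents until the denominator exceeds the bound:
a_0 = 7: 7/1  (≤ bound)
a_1 = 2: 15/2  (≤ bound)
a_2 = 1: 22/3  (≤ bound)
a_3 = 16: 367/50  (≤ bound)
a_4 = 11: 4059/553  (> 118, stop)

367/50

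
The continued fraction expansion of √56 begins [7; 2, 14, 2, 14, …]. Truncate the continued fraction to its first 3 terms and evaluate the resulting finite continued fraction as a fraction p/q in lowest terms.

217/29

a_0 = 7: 7/1
a_1 = 2: 15/2
a_2 = 14: 217/29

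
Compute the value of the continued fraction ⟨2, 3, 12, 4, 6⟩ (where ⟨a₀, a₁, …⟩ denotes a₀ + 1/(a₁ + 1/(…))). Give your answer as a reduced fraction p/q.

Compute successive convergents:
a_0 = 2: 2/1
a_1 = 3: 7/3
a_2 = 12: 86/37
a_3 = 4: 351/151
a_4 = 6: 2192/943

2192/943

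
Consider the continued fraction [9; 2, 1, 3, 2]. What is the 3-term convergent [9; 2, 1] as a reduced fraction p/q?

Start with 1.
2 + 1/(1/1) = 2 + 1/1 = 3/1
9 + 1/(3/1) = 9 + 1/3 = 28/3

28/3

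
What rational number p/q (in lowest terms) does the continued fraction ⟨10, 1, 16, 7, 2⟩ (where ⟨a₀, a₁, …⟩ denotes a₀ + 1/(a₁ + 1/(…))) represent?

2812/257

Start with 2.
7 + 1/(2/1) = 7 + 1/2 = 15/2
16 + 1/(15/2) = 16 + 2/15 = 242/15
1 + 1/(242/15) = 1 + 15/242 = 257/242
10 + 1/(257/242) = 10 + 242/257 = 2812/257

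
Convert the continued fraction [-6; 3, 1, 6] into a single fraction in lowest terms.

-155/27

Start with 6.
1 + 1/(6/1) = 1 + 1/6 = 7/6
3 + 1/(7/6) = 3 + 6/7 = 27/7
-6 + 1/(27/7) = -6 + 7/27 = -155/27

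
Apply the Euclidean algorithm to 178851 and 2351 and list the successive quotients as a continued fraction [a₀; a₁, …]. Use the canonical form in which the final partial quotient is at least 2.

Repeatedly divide and take the remainder:
178851 ÷ 2351 → quotient 76, remainder 175
2351 ÷ 175 → quotient 13, remainder 76
175 ÷ 76 → quotient 2, remainder 23
76 ÷ 23 → quotient 3, remainder 7
23 ÷ 7 → quotient 3, remainder 2
7 ÷ 2 → quotient 3, remainder 1
2 ÷ 1 → quotient 2, remainder 0

[76; 13, 2, 3, 3, 3, 2]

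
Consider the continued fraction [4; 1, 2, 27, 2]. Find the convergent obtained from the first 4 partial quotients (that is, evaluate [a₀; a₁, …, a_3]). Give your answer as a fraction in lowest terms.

383/82

Start with 27.
2 + 1/(27/1) = 2 + 1/27 = 55/27
1 + 1/(55/27) = 1 + 27/55 = 82/55
4 + 1/(82/55) = 4 + 55/82 = 383/82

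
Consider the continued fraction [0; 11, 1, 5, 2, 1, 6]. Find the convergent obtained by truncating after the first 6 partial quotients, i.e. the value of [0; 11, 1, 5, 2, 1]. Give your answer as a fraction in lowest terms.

19/225

Use the convergent recurrence hₖ = aₖ·hₖ₋₁ + hₖ₋₂ (and likewise for the denominators kₖ):
a_0 = 0: 0/1
a_1 = 11: 1/11
a_2 = 1: 1/12
a_3 = 5: 6/71
a_4 = 2: 13/154
a_5 = 1: 19/225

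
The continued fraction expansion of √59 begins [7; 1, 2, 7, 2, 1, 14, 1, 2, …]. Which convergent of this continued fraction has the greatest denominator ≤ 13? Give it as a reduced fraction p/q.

23/3

List convergents until the denominator exceeds the bound:
a_0 = 7: 7/1  (≤ bound)
a_1 = 1: 8/1  (≤ bound)
a_2 = 2: 23/3  (≤ bound)
a_3 = 7: 169/22  (> 13, stop)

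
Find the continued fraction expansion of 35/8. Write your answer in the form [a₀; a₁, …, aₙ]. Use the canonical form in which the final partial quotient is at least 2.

[4; 2, 1, 2]

⌊35/8⌋ = 4, remainder 3
⌊8/3⌋ = 2, remainder 2
⌊3/2⌋ = 1, remainder 1
⌊2/1⌋ = 2, remainder 0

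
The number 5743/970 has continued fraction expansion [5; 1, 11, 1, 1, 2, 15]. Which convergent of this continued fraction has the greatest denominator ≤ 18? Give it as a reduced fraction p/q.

77/13

a_0 = 5: 5/1  (≤ bound)
a_1 = 1: 6/1  (≤ bound)
a_2 = 11: 71/12  (≤ bound)
a_3 = 1: 77/13  (≤ bound)
a_4 = 1: 148/25  (> 18, stop)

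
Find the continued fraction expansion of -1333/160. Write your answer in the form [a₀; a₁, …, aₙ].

[-9; 1, 2, 53]

-1333 = -9·160 + 107, so a_0 = -9
160 = 1·107 + 53, so a_1 = 1
107 = 2·53 + 1, so a_2 = 2
53 = 53·1 + 0, so a_3 = 53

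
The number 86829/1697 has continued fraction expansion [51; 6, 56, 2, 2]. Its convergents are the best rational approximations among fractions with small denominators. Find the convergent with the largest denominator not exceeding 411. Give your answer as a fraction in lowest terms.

a_0 = 51: 51/1  (≤ bound)
a_1 = 6: 307/6  (≤ bound)
a_2 = 56: 17243/337  (≤ bound)
a_3 = 2: 34793/680  (> 411, stop)

17243/337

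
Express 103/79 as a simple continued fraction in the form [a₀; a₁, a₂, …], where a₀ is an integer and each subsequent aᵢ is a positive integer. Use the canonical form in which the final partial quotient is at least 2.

[1; 3, 3, 2, 3]

103 ÷ 79 → quotient 1, remainder 24
79 ÷ 24 → quotient 3, remainder 7
24 ÷ 7 → quotient 3, remainder 3
7 ÷ 3 → quotient 2, remainder 1
3 ÷ 1 → quotient 3, remainder 0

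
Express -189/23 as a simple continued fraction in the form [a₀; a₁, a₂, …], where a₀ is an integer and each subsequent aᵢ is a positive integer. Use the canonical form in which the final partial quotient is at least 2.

-189 = -9·23 + 18, so a_0 = -9
23 = 1·18 + 5, so a_1 = 1
18 = 3·5 + 3, so a_2 = 3
5 = 1·3 + 2, so a_3 = 1
3 = 1·2 + 1, so a_4 = 1
2 = 2·1 + 0, so a_5 = 2

[-9; 1, 3, 1, 1, 2]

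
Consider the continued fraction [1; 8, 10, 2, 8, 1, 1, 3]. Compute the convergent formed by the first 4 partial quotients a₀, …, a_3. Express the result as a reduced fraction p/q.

Start with 2.
10 + 1/(2/1) = 10 + 1/2 = 21/2
8 + 1/(21/2) = 8 + 2/21 = 170/21
1 + 1/(170/21) = 1 + 21/170 = 191/170

191/170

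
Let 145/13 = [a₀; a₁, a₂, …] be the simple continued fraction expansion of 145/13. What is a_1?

Repeatedly divide and take the remainder:
145 = 11·13 + 2, so a_0 = 11
13 = 6·2 + 1, so a_1 = 6

6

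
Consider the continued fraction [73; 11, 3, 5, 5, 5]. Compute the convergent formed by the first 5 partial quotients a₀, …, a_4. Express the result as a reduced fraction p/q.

Start with 5.
5 + 1/(5/1) = 5 + 1/5 = 26/5
3 + 1/(26/5) = 3 + 5/26 = 83/26
11 + 1/(83/26) = 11 + 26/83 = 939/83
73 + 1/(939/83) = 73 + 83/939 = 68630/939

68630/939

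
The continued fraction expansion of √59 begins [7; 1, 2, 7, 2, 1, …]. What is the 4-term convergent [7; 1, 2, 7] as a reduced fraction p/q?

169/22

Work from the innermost term outward:
Start with 7.
2 + 1/(7/1) = 2 + 1/7 = 15/7
1 + 1/(15/7) = 1 + 7/15 = 22/15
7 + 1/(22/15) = 7 + 15/22 = 169/22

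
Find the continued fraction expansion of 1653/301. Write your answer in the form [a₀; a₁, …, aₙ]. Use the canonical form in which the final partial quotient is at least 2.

[5; 2, 29, 1, 1, 2]

Apply division with remainder until the remainder is 0:
1653 = 5·301 + 148, so a_0 = 5
301 = 2·148 + 5, so a_1 = 2
148 = 29·5 + 3, so a_2 = 29
5 = 1·3 + 2, so a_3 = 1
3 = 1·2 + 1, so a_4 = 1
2 = 2·1 + 0, so a_5 = 2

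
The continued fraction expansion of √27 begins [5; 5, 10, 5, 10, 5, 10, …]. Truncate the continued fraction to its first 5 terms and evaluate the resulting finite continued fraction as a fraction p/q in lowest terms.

a_0 = 5: 5/1
a_1 = 5: 26/5
a_2 = 10: 265/51
a_3 = 5: 1351/260
a_4 = 10: 13775/2651

13775/2651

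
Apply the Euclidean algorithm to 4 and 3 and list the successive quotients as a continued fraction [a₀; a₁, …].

Run the Euclidean algorithm, recording each quotient:
4 ÷ 3 → quotient 1, remainder 1
3 ÷ 1 → quotient 3, remainder 0

[1; 3]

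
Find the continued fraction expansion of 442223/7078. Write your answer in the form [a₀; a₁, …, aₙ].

442223 = 62·7078 + 3387, so a_0 = 62
7078 = 2·3387 + 304, so a_1 = 2
3387 = 11·304 + 43, so a_2 = 11
304 = 7·43 + 3, so a_3 = 7
43 = 14·3 + 1, so a_4 = 14
3 = 3·1 + 0, so a_5 = 3

[62; 2, 11, 7, 14, 3]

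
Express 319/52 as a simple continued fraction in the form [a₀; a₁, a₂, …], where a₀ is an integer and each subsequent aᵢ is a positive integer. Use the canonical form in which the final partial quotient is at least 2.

Apply division with remainder until the remainder is 0:
319 ÷ 52 → quotient 6, remainder 7
52 ÷ 7 → quotient 7, remainder 3
7 ÷ 3 → quotient 2, remainder 1
3 ÷ 1 → quotient 3, remainder 0

[6; 7, 2, 3]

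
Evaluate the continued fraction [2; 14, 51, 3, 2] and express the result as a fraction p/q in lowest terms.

10425/5033

a_0 = 2: 2/1
a_1 = 14: 29/14
a_2 = 51: 1481/715
a_3 = 3: 4472/2159
a_4 = 2: 10425/5033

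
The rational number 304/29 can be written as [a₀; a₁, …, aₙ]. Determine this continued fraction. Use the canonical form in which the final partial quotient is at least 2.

[10; 2, 14]

⌊304/29⌋ = 10, remainder 14
⌊29/14⌋ = 2, remainder 1
⌊14/1⌋ = 14, remainder 0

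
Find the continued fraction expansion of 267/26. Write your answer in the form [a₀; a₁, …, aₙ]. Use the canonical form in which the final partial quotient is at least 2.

[10; 3, 1, 2, 2]

Repeatedly divide and take the remainder:
267 = 10·26 + 7, so a_0 = 10
26 = 3·7 + 5, so a_1 = 3
7 = 1·5 + 2, so a_2 = 1
5 = 2·2 + 1, so a_3 = 2
2 = 2·1 + 0, so a_4 = 2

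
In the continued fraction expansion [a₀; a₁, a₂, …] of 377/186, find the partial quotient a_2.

5

377 = 2·186 + 5, so a_0 = 2
186 = 37·5 + 1, so a_1 = 37
5 = 5·1 + 0, so a_2 = 5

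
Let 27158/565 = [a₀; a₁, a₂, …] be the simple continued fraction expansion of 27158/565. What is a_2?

Repeatedly divide and take the remainder:
27158 ÷ 565 → quotient 48, remainder 38
565 ÷ 38 → quotient 14, remainder 33
38 ÷ 33 → quotient 1, remainder 5

1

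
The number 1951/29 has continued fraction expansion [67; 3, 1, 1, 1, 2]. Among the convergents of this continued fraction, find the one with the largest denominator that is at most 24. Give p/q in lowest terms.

a_0 = 67: 67/1  (≤ bound)
a_1 = 3: 202/3  (≤ bound)
a_2 = 1: 269/4  (≤ bound)
a_3 = 1: 471/7  (≤ bound)
a_4 = 1: 740/11  (≤ bound)
a_5 = 2: 1951/29  (> 24, stop)

740/11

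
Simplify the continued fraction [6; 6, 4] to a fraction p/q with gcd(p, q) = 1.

154/25

Start with 4.
6 + 1/(4/1) = 6 + 1/4 = 25/4
6 + 1/(25/4) = 6 + 4/25 = 154/25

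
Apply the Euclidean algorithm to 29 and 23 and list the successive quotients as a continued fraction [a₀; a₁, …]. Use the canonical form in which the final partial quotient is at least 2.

[1; 3, 1, 5]

29 = 1·23 + 6, so a_0 = 1
23 = 3·6 + 5, so a_1 = 3
6 = 1·5 + 1, so a_2 = 1
5 = 5·1 + 0, so a_3 = 5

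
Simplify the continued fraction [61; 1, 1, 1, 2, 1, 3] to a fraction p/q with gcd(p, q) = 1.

a_0 = 61: 61/1
a_1 = 1: 62/1
a_2 = 1: 123/2
a_3 = 1: 185/3
a_4 = 2: 493/8
a_5 = 1: 678/11
a_6 = 3: 2527/41

2527/41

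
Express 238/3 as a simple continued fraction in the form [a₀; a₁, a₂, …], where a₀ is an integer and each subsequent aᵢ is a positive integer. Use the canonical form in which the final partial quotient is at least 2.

Run the Euclidean algorithm, recording each quotient:
238 = 79·3 + 1, so a_0 = 79
3 = 3·1 + 0, so a_1 = 3

[79; 3]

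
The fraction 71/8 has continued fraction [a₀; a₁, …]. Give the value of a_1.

1

Run the Euclidean algorithm, recording each quotient:
⌊71/8⌋ = 8, remainder 7
⌊8/7⌋ = 1, remainder 1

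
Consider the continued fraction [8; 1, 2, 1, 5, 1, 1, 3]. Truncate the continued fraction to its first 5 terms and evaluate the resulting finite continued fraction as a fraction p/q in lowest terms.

201/23

a_0 = 8: 8/1
a_1 = 1: 9/1
a_2 = 2: 26/3
a_3 = 1: 35/4
a_4 = 5: 201/23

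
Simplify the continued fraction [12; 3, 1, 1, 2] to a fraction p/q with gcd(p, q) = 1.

Start with 2.
1 + 1/(2/1) = 1 + 1/2 = 3/2
1 + 1/(3/2) = 1 + 2/3 = 5/3
3 + 1/(5/3) = 3 + 3/5 = 18/5
12 + 1/(18/5) = 12 + 5/18 = 221/18

221/18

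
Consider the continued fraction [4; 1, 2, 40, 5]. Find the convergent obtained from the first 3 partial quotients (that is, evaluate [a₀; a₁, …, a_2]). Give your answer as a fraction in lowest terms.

a_0 = 4: 4/1
a_1 = 1: 5/1
a_2 = 2: 14/3

14/3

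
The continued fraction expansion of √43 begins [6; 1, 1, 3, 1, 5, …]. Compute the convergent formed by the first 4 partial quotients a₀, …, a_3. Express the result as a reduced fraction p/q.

46/7

a_0 = 6: 6/1
a_1 = 1: 7/1
a_2 = 1: 13/2
a_3 = 3: 46/7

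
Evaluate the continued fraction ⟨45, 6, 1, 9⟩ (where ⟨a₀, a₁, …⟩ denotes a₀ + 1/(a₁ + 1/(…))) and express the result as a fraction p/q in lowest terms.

3115/69

a_0 = 45: 45/1
a_1 = 6: 271/6
a_2 = 1: 316/7
a_3 = 9: 3115/69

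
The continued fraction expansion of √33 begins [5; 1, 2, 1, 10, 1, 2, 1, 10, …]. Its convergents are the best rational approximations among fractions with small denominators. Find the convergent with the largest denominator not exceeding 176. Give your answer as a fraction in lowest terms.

787/137

List convergents until the denominator exceeds the bound:
a_0 = 5: 5/1  (≤ bound)
a_1 = 1: 6/1  (≤ bound)
a_2 = 2: 17/3  (≤ bound)
a_3 = 1: 23/4  (≤ bound)
a_4 = 10: 247/43  (≤ bound)
a_5 = 1: 270/47  (≤ bound)
a_6 = 2: 787/137  (≤ bound)
a_7 = 1: 1057/184  (> 176, stop)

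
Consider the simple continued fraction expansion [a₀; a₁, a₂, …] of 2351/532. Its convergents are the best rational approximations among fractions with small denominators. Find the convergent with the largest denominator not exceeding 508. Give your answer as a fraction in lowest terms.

a_0 = 4: 4/1  (≤ bound)
a_1 = 2: 9/2  (≤ bound)
a_2 = 2: 22/5  (≤ bound)
a_3 = 1: 31/7  (≤ bound)
a_4 = 1: 53/12  (≤ bound)
a_5 = 2: 137/31  (≤ bound)
a_6 = 5: 738/167  (≤ bound)
a_7 = 3: 2351/532  (> 508, stop)

738/167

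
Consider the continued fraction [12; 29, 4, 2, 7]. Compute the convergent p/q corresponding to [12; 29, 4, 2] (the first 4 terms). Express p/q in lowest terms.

a_0 = 12: 12/1
a_1 = 29: 349/29
a_2 = 4: 1408/117
a_3 = 2: 3165/263

3165/263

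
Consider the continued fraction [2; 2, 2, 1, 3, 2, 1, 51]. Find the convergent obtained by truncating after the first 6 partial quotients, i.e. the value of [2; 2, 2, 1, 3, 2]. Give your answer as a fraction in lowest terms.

a_0 = 2: 2/1
a_1 = 2: 5/2
a_2 = 2: 12/5
a_3 = 1: 17/7
a_4 = 3: 63/26
a_5 = 2: 143/59

143/59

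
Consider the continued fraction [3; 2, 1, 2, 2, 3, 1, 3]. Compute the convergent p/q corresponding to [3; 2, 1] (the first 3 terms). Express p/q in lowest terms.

a_0 = 3: 3/1
a_1 = 2: 7/2
a_2 = 1: 10/3

10/3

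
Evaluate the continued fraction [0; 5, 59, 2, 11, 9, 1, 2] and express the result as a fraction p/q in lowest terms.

40029/200818

Start with 2.
1 + 1/(2/1) = 1 + 1/2 = 3/2
9 + 1/(3/2) = 9 + 2/3 = 29/3
11 + 1/(29/3) = 11 + 3/29 = 322/29
2 + 1/(322/29) = 2 + 29/322 = 673/322
59 + 1/(673/322) = 59 + 322/673 = 40029/673
5 + 1/(40029/673) = 5 + 673/40029 = 200818/40029
0 + 1/(200818/40029) = 0 + 40029/200818 = 40029/200818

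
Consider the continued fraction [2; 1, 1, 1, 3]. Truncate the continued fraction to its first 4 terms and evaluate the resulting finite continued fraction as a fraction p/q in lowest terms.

8/3

Start with 1.
1 + 1/(1/1) = 1 + 1/1 = 2/1
1 + 1/(2/1) = 1 + 1/2 = 3/2
2 + 1/(3/2) = 2 + 2/3 = 8/3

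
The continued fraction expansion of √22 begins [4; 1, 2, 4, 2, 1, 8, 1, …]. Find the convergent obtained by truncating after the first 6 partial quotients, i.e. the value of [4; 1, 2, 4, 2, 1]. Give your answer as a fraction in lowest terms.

197/42

Build up convergents one term at a time:
a_0 = 4: 4/1
a_1 = 1: 5/1
a_2 = 2: 14/3
a_3 = 4: 61/13
a_4 = 2: 136/29
a_5 = 1: 197/42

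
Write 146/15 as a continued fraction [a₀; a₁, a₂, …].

[9; 1, 2, 1, 3]

⌊146/15⌋ = 9, remainder 11
⌊15/11⌋ = 1, remainder 4
⌊11/4⌋ = 2, remainder 3
⌊4/3⌋ = 1, remainder 1
⌊3/1⌋ = 3, remainder 0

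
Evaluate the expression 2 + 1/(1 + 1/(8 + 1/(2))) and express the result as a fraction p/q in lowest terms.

Compute successive convergents:
a_0 = 2: 2/1
a_1 = 1: 3/1
a_2 = 8: 26/9
a_3 = 2: 55/19

55/19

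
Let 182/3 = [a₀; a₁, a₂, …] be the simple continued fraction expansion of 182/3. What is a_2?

Apply division with remainder until the remainder is 0:
182 = 60·3 + 2, so a_0 = 60
3 = 1·2 + 1, so a_1 = 1
2 = 2·1 + 0, so a_2 = 2

2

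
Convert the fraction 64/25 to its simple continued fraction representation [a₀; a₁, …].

[2; 1, 1, 3, 1, 2]

Run the Euclidean algorithm, recording each quotient:
64 = 2·25 + 14, so a_0 = 2
25 = 1·14 + 11, so a_1 = 1
14 = 1·11 + 3, so a_2 = 1
11 = 3·3 + 2, so a_3 = 3
3 = 1·2 + 1, so a_4 = 1
2 = 2·1 + 0, so a_5 = 2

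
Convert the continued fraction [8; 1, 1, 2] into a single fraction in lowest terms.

43/5

Compute successive convergents:
a_0 = 8: 8/1
a_1 = 1: 9/1
a_2 = 1: 17/2
a_3 = 2: 43/5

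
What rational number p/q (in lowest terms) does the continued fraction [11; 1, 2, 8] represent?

292/25

a_0 = 11: 11/1
a_1 = 1: 12/1
a_2 = 2: 35/3
a_3 = 8: 292/25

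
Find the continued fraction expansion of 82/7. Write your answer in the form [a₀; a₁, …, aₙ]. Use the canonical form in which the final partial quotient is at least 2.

[11; 1, 2, 2]

Run the Euclidean algorithm, recording each quotient:
82 ÷ 7 → quotient 11, remainder 5
7 ÷ 5 → quotient 1, remainder 2
5 ÷ 2 → quotient 2, remainder 1
2 ÷ 1 → quotient 2, remainder 0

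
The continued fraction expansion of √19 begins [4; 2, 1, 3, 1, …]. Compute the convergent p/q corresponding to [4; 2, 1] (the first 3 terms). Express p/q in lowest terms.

a_0 = 4: 4/1
a_1 = 2: 9/2
a_2 = 1: 13/3

13/3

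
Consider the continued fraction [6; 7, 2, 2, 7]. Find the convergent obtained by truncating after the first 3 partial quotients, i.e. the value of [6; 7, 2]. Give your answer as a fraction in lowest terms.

92/15

a_0 = 6: 6/1
a_1 = 7: 43/7
a_2 = 2: 92/15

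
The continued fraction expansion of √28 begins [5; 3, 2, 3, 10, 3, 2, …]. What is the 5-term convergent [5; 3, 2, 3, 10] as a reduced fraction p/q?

Work from the innermost term outward:
Start with 10.
3 + 1/(10/1) = 3 + 1/10 = 31/10
2 + 1/(31/10) = 2 + 10/31 = 72/31
3 + 1/(72/31) = 3 + 31/72 = 247/72
5 + 1/(247/72) = 5 + 72/247 = 1307/247

1307/247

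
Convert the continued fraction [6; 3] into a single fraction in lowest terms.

Starting at the tail and folding back:
Start with 3.
6 + 1/(3/1) = 6 + 1/3 = 19/3

19/3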